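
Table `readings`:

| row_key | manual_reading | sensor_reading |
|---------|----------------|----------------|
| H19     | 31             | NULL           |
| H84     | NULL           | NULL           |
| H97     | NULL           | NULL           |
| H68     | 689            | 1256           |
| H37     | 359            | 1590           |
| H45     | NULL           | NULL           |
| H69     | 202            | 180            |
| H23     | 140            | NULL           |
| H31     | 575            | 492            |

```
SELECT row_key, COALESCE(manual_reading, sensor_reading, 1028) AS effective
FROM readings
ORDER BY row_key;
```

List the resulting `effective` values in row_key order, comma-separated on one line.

row_key=H19: manual_reading=31 → 31
row_key=H23: manual_reading=140 → 140
row_key=H31: manual_reading=575 → 575
row_key=H37: manual_reading=359 → 359
row_key=H45: manual_reading=NULL, sensor_reading=NULL, → literal 1028 → 1028
row_key=H68: manual_reading=689 → 689
row_key=H69: manual_reading=202 → 202
row_key=H84: manual_reading=NULL, sensor_reading=NULL, → literal 1028 → 1028
row_key=H97: manual_reading=NULL, sensor_reading=NULL, → literal 1028 → 1028

31, 140, 575, 359, 1028, 689, 202, 1028, 1028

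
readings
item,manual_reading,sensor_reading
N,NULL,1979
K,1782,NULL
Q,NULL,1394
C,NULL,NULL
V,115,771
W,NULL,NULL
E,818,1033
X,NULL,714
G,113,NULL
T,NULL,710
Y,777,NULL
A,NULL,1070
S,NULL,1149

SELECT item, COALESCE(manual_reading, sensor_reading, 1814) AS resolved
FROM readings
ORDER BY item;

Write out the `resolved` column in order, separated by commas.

1070, 1814, 818, 113, 1782, 1979, 1394, 1149, 710, 115, 1814, 714, 777

item=A: manual_reading=NULL, sensor_reading=1070 → 1070
item=C: manual_reading=NULL, sensor_reading=NULL, → literal 1814 → 1814
item=E: manual_reading=818 → 818
item=G: manual_reading=113 → 113
item=K: manual_reading=1782 → 1782
item=N: manual_reading=NULL, sensor_reading=1979 → 1979
item=Q: manual_reading=NULL, sensor_reading=1394 → 1394
item=S: manual_reading=NULL, sensor_reading=1149 → 1149
item=T: manual_reading=NULL, sensor_reading=710 → 710
item=V: manual_reading=115 → 115
item=W: manual_reading=NULL, sensor_reading=NULL, → literal 1814 → 1814
item=X: manual_reading=NULL, sensor_reading=714 → 714
item=Y: manual_reading=777 → 777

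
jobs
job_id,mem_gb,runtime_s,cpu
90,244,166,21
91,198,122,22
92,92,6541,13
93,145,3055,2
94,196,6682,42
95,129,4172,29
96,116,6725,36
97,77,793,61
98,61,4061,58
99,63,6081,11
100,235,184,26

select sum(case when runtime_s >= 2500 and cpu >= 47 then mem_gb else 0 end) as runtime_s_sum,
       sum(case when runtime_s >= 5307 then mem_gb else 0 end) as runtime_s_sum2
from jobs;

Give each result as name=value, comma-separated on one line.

[runtime_s_sum: runtime_s >= 2500 and cpu >= 47]
job_id=90: ✗
job_id=91: ✗
job_id=92: ✗
job_id=93: ✗
job_id=94: ✗
job_id=95: ✗
job_id=96: ✗
job_id=97: ✗
job_id=98: ✓ → 61
job_id=99: ✗
job_id=100: ✗
runtime_s_sum = 61
—
[runtime_s_sum2: runtime_s >= 5307]
job_id=90: ✗
job_id=91: ✗
job_id=92: ✓ → 92
job_id=93: ✗
job_id=94: ✓ → 196
job_id=95: ✗
job_id=96: ✓ → 116
job_id=97: ✗
job_id=98: ✗
job_id=99: ✓ → 63
job_id=100: ✗
runtime_s_sum2 = 92 + 196 + 116 + 63 = 467

runtime_s_sum=61, runtime_s_sum2=467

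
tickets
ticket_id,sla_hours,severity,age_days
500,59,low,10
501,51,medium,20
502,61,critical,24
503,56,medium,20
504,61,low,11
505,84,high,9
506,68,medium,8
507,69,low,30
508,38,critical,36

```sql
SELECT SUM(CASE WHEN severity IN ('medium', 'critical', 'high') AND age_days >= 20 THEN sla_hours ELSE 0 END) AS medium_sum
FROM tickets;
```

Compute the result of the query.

206

ticket_id=500: ✗
ticket_id=501: ✓ → 51
ticket_id=502: ✓ → 61
ticket_id=503: ✓ → 56
ticket_id=504: ✗
ticket_id=505: ✗
ticket_id=506: ✗
ticket_id=507: ✗
ticket_id=508: ✓ → 38
medium_sum = 51 + 61 + 56 + 38 = 206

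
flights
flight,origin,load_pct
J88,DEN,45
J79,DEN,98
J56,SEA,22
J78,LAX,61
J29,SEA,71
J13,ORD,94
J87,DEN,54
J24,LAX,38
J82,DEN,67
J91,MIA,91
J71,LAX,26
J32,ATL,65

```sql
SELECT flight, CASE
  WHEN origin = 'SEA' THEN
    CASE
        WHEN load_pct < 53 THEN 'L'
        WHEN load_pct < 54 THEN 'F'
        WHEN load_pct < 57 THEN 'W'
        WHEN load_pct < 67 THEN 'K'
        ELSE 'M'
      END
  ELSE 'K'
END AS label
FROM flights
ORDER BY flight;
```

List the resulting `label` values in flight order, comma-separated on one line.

K, K, M, K, L, K, K, K, K, K, K, K

flight=J13: origin='ORD' → outer ELSE → K
flight=J24: origin='LAX' → outer ELSE → K
flight=J29: origin='SEA' → inner[ELSE] → M
flight=J32: origin='ATL' → outer ELSE → K
flight=J56: origin='SEA' → inner[load_pct < 53] → L
flight=J71: origin='LAX' → outer ELSE → K
flight=J78: origin='LAX' → outer ELSE → K
flight=J79: origin='DEN' → outer ELSE → K
flight=J82: origin='DEN' → outer ELSE → K
flight=J87: origin='DEN' → outer ELSE → K
flight=J88: origin='DEN' → outer ELSE → K
flight=J91: origin='MIA' → outer ELSE → K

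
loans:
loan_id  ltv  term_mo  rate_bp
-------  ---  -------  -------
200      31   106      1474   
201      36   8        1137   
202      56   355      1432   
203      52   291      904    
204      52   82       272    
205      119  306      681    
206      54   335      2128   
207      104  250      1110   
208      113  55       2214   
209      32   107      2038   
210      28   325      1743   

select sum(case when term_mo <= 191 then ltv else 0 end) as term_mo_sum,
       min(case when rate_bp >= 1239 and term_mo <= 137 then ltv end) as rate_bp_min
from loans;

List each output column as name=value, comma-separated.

term_mo_sum=264, rate_bp_min=31

[term_mo_sum: term_mo <= 191]
loan_id=200: ✓ → 31
loan_id=201: ✓ → 36
loan_id=202: ✗
loan_id=203: ✗
loan_id=204: ✓ → 52
loan_id=205: ✗
loan_id=206: ✗
loan_id=207: ✗
loan_id=208: ✓ → 113
loan_id=209: ✓ → 32
loan_id=210: ✗
term_mo_sum = 31 + 36 + 52 + 113 + 32 = 264
—
[rate_bp_min: rate_bp >= 1239 and term_mo <= 137]
loan_id=200: ✓ → 31
loan_id=201: ✗
loan_id=202: ✗
loan_id=203: ✗
loan_id=204: ✗
loan_id=205: ✗
loan_id=206: ✗
loan_id=207: ✗
loan_id=208: ✓ → 113
loan_id=209: ✓ → 32
loan_id=210: ✗
rate_bp_min = MIN(31, 113, 32) = 31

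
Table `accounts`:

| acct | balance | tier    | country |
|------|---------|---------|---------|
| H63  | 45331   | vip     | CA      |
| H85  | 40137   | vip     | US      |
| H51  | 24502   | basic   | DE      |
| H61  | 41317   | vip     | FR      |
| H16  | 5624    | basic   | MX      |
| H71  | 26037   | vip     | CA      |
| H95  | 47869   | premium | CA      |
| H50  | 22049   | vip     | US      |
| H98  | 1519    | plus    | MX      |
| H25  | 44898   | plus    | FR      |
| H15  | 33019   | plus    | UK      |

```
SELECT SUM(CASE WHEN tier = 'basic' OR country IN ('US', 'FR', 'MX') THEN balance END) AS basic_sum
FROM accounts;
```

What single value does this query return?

180046

acct=H63: ✗
acct=H85: ✓ → 40137
acct=H51: ✓ → 24502
acct=H61: ✓ → 41317
acct=H16: ✓ → 5624
acct=H71: ✗
acct=H95: ✗
acct=H50: ✓ → 22049
acct=H98: ✓ → 1519
acct=H25: ✓ → 44898
acct=H15: ✗
basic_sum = 40137 + 24502 + 41317 + 5624 + 22049 + 1519 + 44898 = 180046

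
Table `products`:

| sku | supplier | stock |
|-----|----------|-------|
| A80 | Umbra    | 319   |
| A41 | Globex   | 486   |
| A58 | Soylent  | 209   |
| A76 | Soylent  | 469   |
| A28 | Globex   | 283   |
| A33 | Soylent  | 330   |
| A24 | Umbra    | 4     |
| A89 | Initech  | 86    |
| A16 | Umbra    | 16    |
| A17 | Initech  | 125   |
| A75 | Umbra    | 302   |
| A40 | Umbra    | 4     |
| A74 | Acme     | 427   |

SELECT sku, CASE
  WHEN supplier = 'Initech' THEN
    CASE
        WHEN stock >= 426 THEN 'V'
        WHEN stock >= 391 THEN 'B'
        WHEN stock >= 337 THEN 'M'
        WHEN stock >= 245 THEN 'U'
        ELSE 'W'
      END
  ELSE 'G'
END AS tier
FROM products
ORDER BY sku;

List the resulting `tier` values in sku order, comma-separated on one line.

G, W, G, G, G, G, G, G, G, G, G, G, W

sku=A16: supplier='Umbra' → outer ELSE → G
sku=A17: supplier='Initech' → inner[ELSE] → W
sku=A24: supplier='Umbra' → outer ELSE → G
sku=A28: supplier='Globex' → outer ELSE → G
sku=A33: supplier='Soylent' → outer ELSE → G
sku=A40: supplier='Umbra' → outer ELSE → G
sku=A41: supplier='Globex' → outer ELSE → G
sku=A58: supplier='Soylent' → outer ELSE → G
sku=A74: supplier='Acme' → outer ELSE → G
sku=A75: supplier='Umbra' → outer ELSE → G
sku=A76: supplier='Soylent' → outer ELSE → G
sku=A80: supplier='Umbra' → outer ELSE → G
sku=A89: supplier='Initech' → inner[ELSE] → W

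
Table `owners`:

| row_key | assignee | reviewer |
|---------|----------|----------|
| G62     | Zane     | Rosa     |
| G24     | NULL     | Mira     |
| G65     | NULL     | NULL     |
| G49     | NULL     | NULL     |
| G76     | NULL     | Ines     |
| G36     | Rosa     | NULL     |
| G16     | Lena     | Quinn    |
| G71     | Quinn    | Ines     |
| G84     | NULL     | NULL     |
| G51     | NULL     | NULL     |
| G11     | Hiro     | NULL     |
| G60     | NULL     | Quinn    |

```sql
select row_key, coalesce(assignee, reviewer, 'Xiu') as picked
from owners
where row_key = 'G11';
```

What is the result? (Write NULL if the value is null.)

Hiro

row_key = G11: assignee=Hiro, reviewer=NULL.
assignee=Hiro → Hiro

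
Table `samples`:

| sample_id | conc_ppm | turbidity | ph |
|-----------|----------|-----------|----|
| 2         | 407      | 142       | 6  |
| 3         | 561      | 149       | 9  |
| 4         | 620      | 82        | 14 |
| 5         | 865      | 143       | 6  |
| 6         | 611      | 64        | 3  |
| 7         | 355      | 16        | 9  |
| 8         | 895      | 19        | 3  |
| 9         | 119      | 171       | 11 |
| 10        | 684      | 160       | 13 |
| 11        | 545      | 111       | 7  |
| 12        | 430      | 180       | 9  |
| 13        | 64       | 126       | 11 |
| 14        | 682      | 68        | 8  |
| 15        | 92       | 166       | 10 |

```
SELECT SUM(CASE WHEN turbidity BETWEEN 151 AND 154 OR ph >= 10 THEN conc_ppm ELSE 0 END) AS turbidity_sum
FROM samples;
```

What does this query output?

1579

sample_id=2: ✗
sample_id=3: ✗
sample_id=4: ✓ → 620
sample_id=5: ✗
sample_id=6: ✗
sample_id=7: ✗
sample_id=8: ✗
sample_id=9: ✓ → 119
sample_id=10: ✓ → 684
sample_id=11: ✗
sample_id=12: ✗
sample_id=13: ✓ → 64
sample_id=14: ✗
sample_id=15: ✓ → 92
turbidity_sum = 620 + 119 + 684 + 64 + 92 = 1579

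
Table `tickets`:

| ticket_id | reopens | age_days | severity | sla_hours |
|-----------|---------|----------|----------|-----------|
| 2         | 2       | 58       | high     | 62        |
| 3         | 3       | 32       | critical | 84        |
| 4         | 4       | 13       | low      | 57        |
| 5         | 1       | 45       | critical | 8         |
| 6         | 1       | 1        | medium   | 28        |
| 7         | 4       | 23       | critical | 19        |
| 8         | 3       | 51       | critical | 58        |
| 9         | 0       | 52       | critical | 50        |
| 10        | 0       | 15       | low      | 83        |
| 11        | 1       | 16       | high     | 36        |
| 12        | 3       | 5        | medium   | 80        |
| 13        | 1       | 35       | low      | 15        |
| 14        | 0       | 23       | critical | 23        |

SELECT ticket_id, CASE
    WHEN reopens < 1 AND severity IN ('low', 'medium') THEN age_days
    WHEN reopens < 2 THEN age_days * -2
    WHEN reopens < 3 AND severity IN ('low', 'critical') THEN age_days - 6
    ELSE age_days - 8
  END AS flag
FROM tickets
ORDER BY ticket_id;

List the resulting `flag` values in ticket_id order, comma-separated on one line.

ticket_id=2: ELSE → 50
ticket_id=3: ELSE → 24
ticket_id=4: ELSE → 5
ticket_id=5: reopens < 2 → -90
ticket_id=6: reopens < 2 → -2
ticket_id=7: ELSE → 15
ticket_id=8: ELSE → 43
ticket_id=9: reopens < 2 → -104
ticket_id=10: reopens < 1 AND severity IN ('low', 'medium') → 15
ticket_id=11: reopens < 2 → -32
ticket_id=12: ELSE → -3
ticket_id=13: reopens < 2 → -70
ticket_id=14: reopens < 2 → -46

50, 24, 5, -90, -2, 15, 43, -104, 15, -32, -3, -70, -46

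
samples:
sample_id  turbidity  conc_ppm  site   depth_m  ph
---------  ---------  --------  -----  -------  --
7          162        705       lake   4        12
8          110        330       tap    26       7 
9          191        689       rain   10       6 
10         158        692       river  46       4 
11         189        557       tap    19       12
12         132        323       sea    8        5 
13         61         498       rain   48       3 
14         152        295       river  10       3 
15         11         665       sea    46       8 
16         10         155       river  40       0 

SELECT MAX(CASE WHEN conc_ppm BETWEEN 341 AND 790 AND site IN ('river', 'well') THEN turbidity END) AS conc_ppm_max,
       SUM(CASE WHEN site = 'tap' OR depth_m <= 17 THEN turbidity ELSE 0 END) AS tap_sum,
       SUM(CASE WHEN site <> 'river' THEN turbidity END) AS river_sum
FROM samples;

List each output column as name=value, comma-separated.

[conc_ppm_max: conc_ppm BETWEEN 341 AND 790 AND site IN ('river', 'well')]
sample_id=7: ✗
sample_id=8: ✗
sample_id=9: ✗
sample_id=10: ✓ → 158
sample_id=11: ✗
sample_id=12: ✗
sample_id=13: ✗
sample_id=14: ✗
sample_id=15: ✗
sample_id=16: ✗
conc_ppm_max = MAX(158) = 158
—
[tap_sum: site = 'tap' OR depth_m <= 17]
sample_id=7: ✓ → 162
sample_id=8: ✓ → 110
sample_id=9: ✓ → 191
sample_id=10: ✗
sample_id=11: ✓ → 189
sample_id=12: ✓ → 132
sample_id=13: ✗
sample_id=14: ✓ → 152
sample_id=15: ✗
sample_id=16: ✗
tap_sum = 162 + 110 + 191 + 189 + 132 + 152 = 936
—
[river_sum: site <> 'river']
sample_id=7: ✓ → 162
sample_id=8: ✓ → 110
sample_id=9: ✓ → 191
sample_id=10: ✗
sample_id=11: ✓ → 189
sample_id=12: ✓ → 132
sample_id=13: ✓ → 61
sample_id=14: ✗
sample_id=15: ✓ → 11
sample_id=16: ✗
river_sum = 162 + 110 + 191 + 189 + 132 + 61 + 11 = 856

conc_ppm_max=158, tap_sum=936, river_sum=856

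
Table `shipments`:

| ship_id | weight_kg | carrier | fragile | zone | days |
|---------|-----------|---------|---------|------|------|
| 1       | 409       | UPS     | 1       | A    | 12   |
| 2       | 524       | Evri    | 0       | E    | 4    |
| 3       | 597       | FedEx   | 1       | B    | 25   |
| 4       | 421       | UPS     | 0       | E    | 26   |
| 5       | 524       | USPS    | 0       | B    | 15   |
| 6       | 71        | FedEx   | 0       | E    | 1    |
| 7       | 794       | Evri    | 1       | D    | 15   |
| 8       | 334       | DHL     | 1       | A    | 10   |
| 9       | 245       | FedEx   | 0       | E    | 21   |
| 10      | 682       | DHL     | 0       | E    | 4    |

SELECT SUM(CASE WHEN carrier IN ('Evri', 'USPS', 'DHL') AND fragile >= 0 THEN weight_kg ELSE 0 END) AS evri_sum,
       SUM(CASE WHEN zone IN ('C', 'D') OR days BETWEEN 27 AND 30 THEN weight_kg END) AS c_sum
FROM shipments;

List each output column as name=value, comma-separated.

evri_sum=2858, c_sum=794

[evri_sum: carrier IN ('Evri', 'USPS', 'DHL') AND fragile >= 0]
ship_id=1: ✗
ship_id=2: ✓ → 524
ship_id=3: ✗
ship_id=4: ✗
ship_id=5: ✓ → 524
ship_id=6: ✗
ship_id=7: ✓ → 794
ship_id=8: ✓ → 334
ship_id=9: ✗
ship_id=10: ✓ → 682
evri_sum = 524 + 524 + 794 + 334 + 682 = 2858
—
[c_sum: zone IN ('C', 'D') OR days BETWEEN 27 AND 30]
ship_id=1: ✗
ship_id=2: ✗
ship_id=3: ✗
ship_id=4: ✗
ship_id=5: ✗
ship_id=6: ✗
ship_id=7: ✓ → 794
ship_id=8: ✗
ship_id=9: ✗
ship_id=10: ✗
c_sum = 794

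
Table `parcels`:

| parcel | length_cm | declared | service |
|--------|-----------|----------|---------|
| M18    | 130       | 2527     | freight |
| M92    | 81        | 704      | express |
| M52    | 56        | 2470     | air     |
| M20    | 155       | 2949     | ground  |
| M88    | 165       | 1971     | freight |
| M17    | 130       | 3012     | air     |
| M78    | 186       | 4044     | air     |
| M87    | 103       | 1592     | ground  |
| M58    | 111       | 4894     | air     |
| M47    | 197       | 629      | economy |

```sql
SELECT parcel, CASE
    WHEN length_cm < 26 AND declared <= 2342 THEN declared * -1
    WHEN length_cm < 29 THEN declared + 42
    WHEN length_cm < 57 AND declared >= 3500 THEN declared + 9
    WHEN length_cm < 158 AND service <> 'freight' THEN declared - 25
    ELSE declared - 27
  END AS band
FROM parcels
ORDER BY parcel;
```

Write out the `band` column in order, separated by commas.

2987, 2500, 2924, 602, 2445, 4869, 4017, 1567, 1944, 679

parcel=M17: length_cm < 158 AND service <> 'freight' → 2987
parcel=M18: ELSE → 2500
parcel=M20: length_cm < 158 AND service <> 'freight' → 2924
parcel=M47: ELSE → 602
parcel=M52: length_cm < 158 AND service <> 'freight' → 2445
parcel=M58: length_cm < 158 AND service <> 'freight' → 4869
parcel=M78: ELSE → 4017
parcel=M87: length_cm < 158 AND service <> 'freight' → 1567
parcel=M88: ELSE → 1944
parcel=M92: length_cm < 158 AND service <> 'freight' → 679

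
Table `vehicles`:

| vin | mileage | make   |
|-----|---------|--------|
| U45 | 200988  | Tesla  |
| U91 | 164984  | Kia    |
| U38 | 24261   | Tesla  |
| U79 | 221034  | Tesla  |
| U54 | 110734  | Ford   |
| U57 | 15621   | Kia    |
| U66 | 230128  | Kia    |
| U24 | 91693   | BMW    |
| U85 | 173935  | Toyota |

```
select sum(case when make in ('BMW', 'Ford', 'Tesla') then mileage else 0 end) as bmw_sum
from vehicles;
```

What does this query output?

vin=U45: ✓ → 200988
vin=U91: ✗
vin=U38: ✓ → 24261
vin=U79: ✓ → 221034
vin=U54: ✓ → 110734
vin=U57: ✗
vin=U66: ✗
vin=U24: ✓ → 91693
vin=U85: ✗
bmw_sum = 200988 + 24261 + 221034 + 110734 + 91693 = 648710

648710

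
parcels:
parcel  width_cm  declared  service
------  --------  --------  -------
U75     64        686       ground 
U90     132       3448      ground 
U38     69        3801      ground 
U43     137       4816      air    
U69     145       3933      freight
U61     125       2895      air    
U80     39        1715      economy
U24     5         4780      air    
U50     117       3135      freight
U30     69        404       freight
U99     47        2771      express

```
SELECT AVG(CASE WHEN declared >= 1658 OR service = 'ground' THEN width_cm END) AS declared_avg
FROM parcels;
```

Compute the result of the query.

88

parcel=U75: ✓ → 64
parcel=U90: ✓ → 132
parcel=U38: ✓ → 69
parcel=U43: ✓ → 137
parcel=U69: ✓ → 145
parcel=U61: ✓ → 125
parcel=U80: ✓ → 39
parcel=U24: ✓ → 5
parcel=U50: ✓ → 117
parcel=U30: ✗
parcel=U99: ✓ → 47
declared_avg = (64 + 132 + 69 + 137 + 145 + 125 + 39 + 5 + 117 + 47) / 10 = 88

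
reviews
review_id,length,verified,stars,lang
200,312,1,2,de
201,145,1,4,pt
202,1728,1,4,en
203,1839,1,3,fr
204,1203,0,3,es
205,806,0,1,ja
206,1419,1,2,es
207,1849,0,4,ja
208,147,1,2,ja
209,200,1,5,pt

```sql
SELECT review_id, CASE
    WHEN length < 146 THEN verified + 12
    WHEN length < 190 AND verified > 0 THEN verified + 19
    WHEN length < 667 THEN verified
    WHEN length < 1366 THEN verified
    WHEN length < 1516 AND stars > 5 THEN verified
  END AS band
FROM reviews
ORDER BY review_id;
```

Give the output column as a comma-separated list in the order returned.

1, 13, NULL, NULL, 0, 0, NULL, NULL, 20, 1

review_id=200: length < 667 → 1
review_id=201: length < 146 → 13
review_id=202: (no match → NULL) → NULL
review_id=203: (no match → NULL) → NULL
review_id=204: length < 1366 → 0
review_id=205: length < 1366 → 0
review_id=206: (no match → NULL) → NULL
review_id=207: (no match → NULL) → NULL
review_id=208: length < 190 AND verified > 0 → 20
review_id=209: length < 667 → 1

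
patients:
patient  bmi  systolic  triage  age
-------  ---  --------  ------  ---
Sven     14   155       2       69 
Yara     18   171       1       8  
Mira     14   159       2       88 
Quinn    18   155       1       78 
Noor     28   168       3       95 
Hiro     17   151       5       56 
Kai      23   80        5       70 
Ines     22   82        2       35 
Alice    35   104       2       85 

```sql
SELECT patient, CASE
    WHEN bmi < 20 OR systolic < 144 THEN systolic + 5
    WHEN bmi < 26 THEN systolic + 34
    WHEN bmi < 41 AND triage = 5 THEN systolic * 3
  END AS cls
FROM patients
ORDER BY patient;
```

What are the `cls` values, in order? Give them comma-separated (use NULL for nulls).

patient=Alice: bmi < 20 OR systolic < 144 → 109
patient=Hiro: bmi < 20 OR systolic < 144 → 156
patient=Ines: bmi < 20 OR systolic < 144 → 87
patient=Kai: bmi < 20 OR systolic < 144 → 85
patient=Mira: bmi < 20 OR systolic < 144 → 164
patient=Noor: (no match → NULL) → NULL
patient=Quinn: bmi < 20 OR systolic < 144 → 160
patient=Sven: bmi < 20 OR systolic < 144 → 160
patient=Yara: bmi < 20 OR systolic < 144 → 176

109, 156, 87, 85, 164, NULL, 160, 160, 176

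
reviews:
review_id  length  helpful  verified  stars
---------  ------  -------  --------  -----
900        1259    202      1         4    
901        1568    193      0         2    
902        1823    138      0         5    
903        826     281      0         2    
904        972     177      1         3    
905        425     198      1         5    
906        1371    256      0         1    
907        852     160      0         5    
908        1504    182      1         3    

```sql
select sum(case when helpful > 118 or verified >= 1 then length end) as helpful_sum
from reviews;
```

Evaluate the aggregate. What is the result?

10600

review_id=900: ✓ → 1259
review_id=901: ✓ → 1568
review_id=902: ✓ → 1823
review_id=903: ✓ → 826
review_id=904: ✓ → 972
review_id=905: ✓ → 425
review_id=906: ✓ → 1371
review_id=907: ✓ → 852
review_id=908: ✓ → 1504
helpful_sum = 1259 + 1568 + 1823 + 826 + 972 + 425 + 1371 + 852 + 1504 = 10600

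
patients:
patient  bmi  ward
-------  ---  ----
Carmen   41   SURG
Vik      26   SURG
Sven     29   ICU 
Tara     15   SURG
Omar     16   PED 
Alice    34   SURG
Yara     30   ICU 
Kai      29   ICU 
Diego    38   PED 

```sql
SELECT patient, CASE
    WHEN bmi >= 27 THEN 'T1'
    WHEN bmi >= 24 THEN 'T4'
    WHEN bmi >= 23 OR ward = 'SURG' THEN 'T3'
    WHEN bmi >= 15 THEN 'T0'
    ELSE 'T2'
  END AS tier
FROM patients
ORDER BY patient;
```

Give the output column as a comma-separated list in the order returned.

patient=Alice: bmi >= 27 → T1
patient=Carmen: bmi >= 27 → T1
patient=Diego: bmi >= 27 → T1
patient=Kai: bmi >= 27 → T1
patient=Omar: bmi >= 15 → T0
patient=Sven: bmi >= 27 → T1
patient=Tara: bmi >= 23 OR ward = 'SURG' → T3
patient=Vik: bmi >= 24 → T4
patient=Yara: bmi >= 27 → T1

T1, T1, T1, T1, T0, T1, T3, T4, T1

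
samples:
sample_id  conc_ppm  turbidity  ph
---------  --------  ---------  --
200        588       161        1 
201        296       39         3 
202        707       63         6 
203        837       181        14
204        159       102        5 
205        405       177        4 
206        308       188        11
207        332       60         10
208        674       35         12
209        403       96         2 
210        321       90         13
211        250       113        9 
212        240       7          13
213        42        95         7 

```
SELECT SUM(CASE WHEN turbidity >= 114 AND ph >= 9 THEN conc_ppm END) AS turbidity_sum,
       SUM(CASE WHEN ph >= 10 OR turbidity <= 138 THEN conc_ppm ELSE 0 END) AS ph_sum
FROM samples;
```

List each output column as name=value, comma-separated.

[turbidity_sum: turbidity >= 114 AND ph >= 9]
sample_id=200: ✗
sample_id=201: ✗
sample_id=202: ✗
sample_id=203: ✓ → 837
sample_id=204: ✗
sample_id=205: ✗
sample_id=206: ✓ → 308
sample_id=207: ✗
sample_id=208: ✗
sample_id=209: ✗
sample_id=210: ✗
sample_id=211: ✗
sample_id=212: ✗
sample_id=213: ✗
turbidity_sum = 837 + 308 = 1145
—
[ph_sum: ph >= 10 OR turbidity <= 138]
sample_id=200: ✗
sample_id=201: ✓ → 296
sample_id=202: ✓ → 707
sample_id=203: ✓ → 837
sample_id=204: ✓ → 159
sample_id=205: ✗
sample_id=206: ✓ → 308
sample_id=207: ✓ → 332
sample_id=208: ✓ → 674
sample_id=209: ✓ → 403
sample_id=210: ✓ → 321
sample_id=211: ✓ → 250
sample_id=212: ✓ → 240
sample_id=213: ✓ → 42
ph_sum = 296 + 707 + 837 + 159 + 308 + 332 + 674 + 403 + 321 + 250 + 240 + 42 = 4569

turbidity_sum=1145, ph_sum=4569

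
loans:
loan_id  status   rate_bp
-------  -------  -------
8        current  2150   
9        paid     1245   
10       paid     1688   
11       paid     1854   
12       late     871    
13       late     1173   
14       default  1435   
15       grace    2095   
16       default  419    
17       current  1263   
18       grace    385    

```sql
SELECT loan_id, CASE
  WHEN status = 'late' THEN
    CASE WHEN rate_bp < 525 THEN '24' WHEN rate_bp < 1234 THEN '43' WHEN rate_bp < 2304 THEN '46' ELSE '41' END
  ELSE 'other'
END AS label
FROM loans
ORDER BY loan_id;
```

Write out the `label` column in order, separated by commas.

loan_id=8: status='current' → outer ELSE → other
loan_id=9: status='paid' → outer ELSE → other
loan_id=10: status='paid' → outer ELSE → other
loan_id=11: status='paid' → outer ELSE → other
loan_id=12: status='late' → inner[rate_bp < 1234] → 43
loan_id=13: status='late' → inner[rate_bp < 1234] → 43
loan_id=14: status='default' → outer ELSE → other
loan_id=15: status='grace' → outer ELSE → other
loan_id=16: status='default' → outer ELSE → other
loan_id=17: status='current' → outer ELSE → other
loan_id=18: status='grace' → outer ELSE → other

other, other, other, other, 43, 43, other, other, other, other, other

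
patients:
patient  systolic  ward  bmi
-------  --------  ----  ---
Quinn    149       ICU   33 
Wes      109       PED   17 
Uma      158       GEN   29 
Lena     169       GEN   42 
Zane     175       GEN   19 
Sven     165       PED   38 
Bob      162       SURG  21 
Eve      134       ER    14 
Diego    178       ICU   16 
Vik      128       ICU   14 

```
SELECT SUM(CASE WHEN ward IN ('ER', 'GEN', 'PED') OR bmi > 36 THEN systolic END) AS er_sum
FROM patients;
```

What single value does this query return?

910

patient=Quinn: ✗
patient=Wes: ✓ → 109
patient=Uma: ✓ → 158
patient=Lena: ✓ → 169
patient=Zane: ✓ → 175
patient=Sven: ✓ → 165
patient=Bob: ✗
patient=Eve: ✓ → 134
patient=Diego: ✗
patient=Vik: ✗
er_sum = 109 + 158 + 169 + 175 + 165 + 134 = 910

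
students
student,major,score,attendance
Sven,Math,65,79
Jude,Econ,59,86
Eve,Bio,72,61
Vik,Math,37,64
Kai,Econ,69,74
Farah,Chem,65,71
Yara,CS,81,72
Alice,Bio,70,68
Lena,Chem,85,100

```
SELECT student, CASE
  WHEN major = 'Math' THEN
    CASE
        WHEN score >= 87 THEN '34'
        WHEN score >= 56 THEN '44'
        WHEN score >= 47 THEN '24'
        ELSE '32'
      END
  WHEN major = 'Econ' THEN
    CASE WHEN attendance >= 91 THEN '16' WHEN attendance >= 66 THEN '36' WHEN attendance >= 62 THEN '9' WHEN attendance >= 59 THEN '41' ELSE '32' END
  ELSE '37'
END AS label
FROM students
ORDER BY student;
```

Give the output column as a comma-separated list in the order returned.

student=Alice: major='Bio' → outer ELSE → 37
student=Eve: major='Bio' → outer ELSE → 37
student=Farah: major='Chem' → outer ELSE → 37
student=Jude: major='Econ' → inner[attendance >= 66] → 36
student=Kai: major='Econ' → inner[attendance >= 66] → 36
student=Lena: major='Chem' → outer ELSE → 37
student=Sven: major='Math' → inner[score >= 56] → 44
student=Vik: major='Math' → inner[ELSE] → 32
student=Yara: major='CS' → outer ELSE → 37

37, 37, 37, 36, 36, 37, 44, 32, 37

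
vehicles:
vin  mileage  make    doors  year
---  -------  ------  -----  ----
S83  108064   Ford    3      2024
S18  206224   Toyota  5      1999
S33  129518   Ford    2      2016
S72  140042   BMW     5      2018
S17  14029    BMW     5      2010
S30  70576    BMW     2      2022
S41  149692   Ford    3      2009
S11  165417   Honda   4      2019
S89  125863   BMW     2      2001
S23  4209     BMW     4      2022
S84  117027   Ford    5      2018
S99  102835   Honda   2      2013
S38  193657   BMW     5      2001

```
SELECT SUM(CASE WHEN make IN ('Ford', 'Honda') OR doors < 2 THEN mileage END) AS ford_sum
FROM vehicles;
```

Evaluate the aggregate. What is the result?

vin=S83: ✓ → 108064
vin=S18: ✗
vin=S33: ✓ → 129518
vin=S72: ✗
vin=S17: ✗
vin=S30: ✗
vin=S41: ✓ → 149692
vin=S11: ✓ → 165417
vin=S89: ✗
vin=S23: ✗
vin=S84: ✓ → 117027
vin=S99: ✓ → 102835
vin=S38: ✗
ford_sum = 108064 + 129518 + 149692 + 165417 + 117027 + 102835 = 772553

772553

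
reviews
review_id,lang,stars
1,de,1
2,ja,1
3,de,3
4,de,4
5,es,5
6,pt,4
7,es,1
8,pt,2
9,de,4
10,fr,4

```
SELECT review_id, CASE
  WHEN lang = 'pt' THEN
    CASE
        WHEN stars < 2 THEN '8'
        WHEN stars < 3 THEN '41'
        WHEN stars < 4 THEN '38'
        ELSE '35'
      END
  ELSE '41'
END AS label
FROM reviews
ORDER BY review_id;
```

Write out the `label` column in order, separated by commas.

review_id=1: lang='de' → outer ELSE → 41
review_id=2: lang='ja' → outer ELSE → 41
review_id=3: lang='de' → outer ELSE → 41
review_id=4: lang='de' → outer ELSE → 41
review_id=5: lang='es' → outer ELSE → 41
review_id=6: lang='pt' → inner[ELSE] → 35
review_id=7: lang='es' → outer ELSE → 41
review_id=8: lang='pt' → inner[stars < 3] → 41
review_id=9: lang='de' → outer ELSE → 41
review_id=10: lang='fr' → outer ELSE → 41

41, 41, 41, 41, 41, 35, 41, 41, 41, 41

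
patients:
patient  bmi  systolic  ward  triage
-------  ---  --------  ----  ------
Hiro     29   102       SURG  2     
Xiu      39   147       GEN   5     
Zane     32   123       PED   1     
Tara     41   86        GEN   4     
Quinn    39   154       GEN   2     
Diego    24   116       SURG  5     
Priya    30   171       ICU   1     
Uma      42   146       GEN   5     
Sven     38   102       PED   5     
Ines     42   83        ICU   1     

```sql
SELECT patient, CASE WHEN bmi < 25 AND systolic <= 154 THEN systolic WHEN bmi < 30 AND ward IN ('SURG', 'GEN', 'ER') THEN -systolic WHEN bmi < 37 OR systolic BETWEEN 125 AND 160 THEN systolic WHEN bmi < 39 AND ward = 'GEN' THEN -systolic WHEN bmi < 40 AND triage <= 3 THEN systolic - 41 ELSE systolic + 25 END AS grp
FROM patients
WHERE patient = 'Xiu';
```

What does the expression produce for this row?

147

patient = Xiu: bmi=39, systolic=147, ward=GEN, triage=5.
bmi < 25 AND systolic <= 154 → false
bmi < 30 AND ward IN ('SURG', 'GEN', 'ER') → false
bmi < 37 OR systolic BETWEEN 125 AND 160 → true → 147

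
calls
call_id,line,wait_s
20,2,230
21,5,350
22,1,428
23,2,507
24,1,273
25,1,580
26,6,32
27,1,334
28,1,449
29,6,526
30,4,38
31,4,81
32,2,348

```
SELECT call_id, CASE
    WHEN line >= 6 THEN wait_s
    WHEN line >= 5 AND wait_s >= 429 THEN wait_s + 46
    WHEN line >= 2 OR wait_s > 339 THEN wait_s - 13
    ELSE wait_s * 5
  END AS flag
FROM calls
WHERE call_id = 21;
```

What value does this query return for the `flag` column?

call_id = 21: line=5, wait_s=350.
line >= 6 → false
line >= 5 AND wait_s >= 429 → false
line >= 2 OR wait_s > 339 → true → 337

337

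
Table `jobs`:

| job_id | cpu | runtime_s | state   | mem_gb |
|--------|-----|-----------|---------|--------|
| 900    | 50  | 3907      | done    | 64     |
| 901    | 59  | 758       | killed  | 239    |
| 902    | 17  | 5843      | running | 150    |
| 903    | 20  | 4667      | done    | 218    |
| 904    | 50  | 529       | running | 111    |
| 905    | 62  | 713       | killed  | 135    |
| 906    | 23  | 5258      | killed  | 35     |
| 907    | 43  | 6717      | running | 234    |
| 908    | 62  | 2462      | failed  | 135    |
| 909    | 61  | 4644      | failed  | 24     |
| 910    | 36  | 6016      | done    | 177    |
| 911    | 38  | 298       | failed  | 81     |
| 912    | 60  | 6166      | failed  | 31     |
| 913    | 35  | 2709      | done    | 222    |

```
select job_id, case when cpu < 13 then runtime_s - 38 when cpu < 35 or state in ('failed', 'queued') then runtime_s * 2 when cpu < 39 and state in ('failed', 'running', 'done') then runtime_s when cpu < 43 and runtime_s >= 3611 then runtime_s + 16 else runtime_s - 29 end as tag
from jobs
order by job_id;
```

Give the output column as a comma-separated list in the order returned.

3878, 729, 11686, 9334, 500, 684, 10516, 6688, 4924, 9288, 6016, 596, 12332, 2709

job_id=900: ELSE → 3878
job_id=901: ELSE → 729
job_id=902: cpu < 35 or state in ('failed', 'queued') → 11686
job_id=903: cpu < 35 or state in ('failed', 'queued') → 9334
job_id=904: ELSE → 500
job_id=905: ELSE → 684
job_id=906: cpu < 35 or state in ('failed', 'queued') → 10516
job_id=907: ELSE → 6688
job_id=908: cpu < 35 or state in ('failed', 'queued') → 4924
job_id=909: cpu < 35 or state in ('failed', 'queued') → 9288
job_id=910: cpu < 39 and state in ('failed', 'running', 'done') → 6016
job_id=911: cpu < 35 or state in ('failed', 'queued') → 596
job_id=912: cpu < 35 or state in ('failed', 'queued') → 12332
job_id=913: cpu < 39 and state in ('failed', 'running', 'done') → 2709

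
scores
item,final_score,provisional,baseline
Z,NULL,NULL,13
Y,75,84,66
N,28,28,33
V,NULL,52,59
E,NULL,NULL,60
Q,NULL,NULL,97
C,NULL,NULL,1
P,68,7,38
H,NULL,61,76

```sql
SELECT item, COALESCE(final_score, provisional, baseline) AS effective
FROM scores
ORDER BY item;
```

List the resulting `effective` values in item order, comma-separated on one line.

1, 60, 61, 28, 68, 97, 52, 75, 13

item=C: final_score=NULL, provisional=NULL, baseline=1 → 1
item=E: final_score=NULL, provisional=NULL, baseline=60 → 60
item=H: final_score=NULL, provisional=61 → 61
item=N: final_score=28 → 28
item=P: final_score=68 → 68
item=Q: final_score=NULL, provisional=NULL, baseline=97 → 97
item=V: final_score=NULL, provisional=52 → 52
item=Y: final_score=75 → 75
item=Z: final_score=NULL, provisional=NULL, baseline=13 → 13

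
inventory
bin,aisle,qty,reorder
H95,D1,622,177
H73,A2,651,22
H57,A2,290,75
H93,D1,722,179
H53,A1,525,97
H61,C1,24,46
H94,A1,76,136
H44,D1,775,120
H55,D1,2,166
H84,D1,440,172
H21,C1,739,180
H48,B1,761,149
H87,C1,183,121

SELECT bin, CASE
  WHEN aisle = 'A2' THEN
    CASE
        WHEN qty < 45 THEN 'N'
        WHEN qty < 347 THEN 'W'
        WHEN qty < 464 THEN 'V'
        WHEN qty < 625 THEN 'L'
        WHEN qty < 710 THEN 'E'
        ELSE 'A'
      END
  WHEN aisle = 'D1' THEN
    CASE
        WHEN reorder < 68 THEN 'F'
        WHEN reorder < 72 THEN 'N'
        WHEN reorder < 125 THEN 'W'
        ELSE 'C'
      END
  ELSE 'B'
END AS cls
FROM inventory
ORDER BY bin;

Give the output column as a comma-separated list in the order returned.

bin=H21: aisle='C1' → outer ELSE → B
bin=H44: aisle='D1' → inner[reorder < 125] → W
bin=H48: aisle='B1' → outer ELSE → B
bin=H53: aisle='A1' → outer ELSE → B
bin=H55: aisle='D1' → inner[ELSE] → C
bin=H57: aisle='A2' → inner[qty < 347] → W
bin=H61: aisle='C1' → outer ELSE → B
bin=H73: aisle='A2' → inner[qty < 710] → E
bin=H84: aisle='D1' → inner[ELSE] → C
bin=H87: aisle='C1' → outer ELSE → B
bin=H93: aisle='D1' → inner[ELSE] → C
bin=H94: aisle='A1' → outer ELSE → B
bin=H95: aisle='D1' → inner[ELSE] → C

B, W, B, B, C, W, B, E, C, B, C, B, C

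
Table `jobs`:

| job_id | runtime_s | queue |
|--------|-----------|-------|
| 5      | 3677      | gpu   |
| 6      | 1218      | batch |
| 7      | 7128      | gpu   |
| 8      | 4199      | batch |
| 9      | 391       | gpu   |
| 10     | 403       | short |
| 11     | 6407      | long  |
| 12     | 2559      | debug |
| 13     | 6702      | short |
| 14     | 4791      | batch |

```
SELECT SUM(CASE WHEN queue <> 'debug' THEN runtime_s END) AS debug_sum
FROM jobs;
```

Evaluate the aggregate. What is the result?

34916

job_id=5: ✓ → 3677
job_id=6: ✓ → 1218
job_id=7: ✓ → 7128
job_id=8: ✓ → 4199
job_id=9: ✓ → 391
job_id=10: ✓ → 403
job_id=11: ✓ → 6407
job_id=12: ✗
job_id=13: ✓ → 6702
job_id=14: ✓ → 4791
debug_sum = 3677 + 1218 + 7128 + 4199 + 391 + 403 + 6407 + 6702 + 4791 = 34916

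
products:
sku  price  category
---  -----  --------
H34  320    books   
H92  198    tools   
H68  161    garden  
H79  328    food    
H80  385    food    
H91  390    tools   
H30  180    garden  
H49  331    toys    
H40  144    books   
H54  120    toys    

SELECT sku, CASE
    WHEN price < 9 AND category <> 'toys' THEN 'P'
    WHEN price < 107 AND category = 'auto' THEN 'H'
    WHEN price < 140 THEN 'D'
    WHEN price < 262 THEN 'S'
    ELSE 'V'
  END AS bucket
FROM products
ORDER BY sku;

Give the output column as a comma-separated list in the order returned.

S, V, S, V, D, S, V, V, V, S

sku=H30: price < 262 → S
sku=H34: ELSE → V
sku=H40: price < 262 → S
sku=H49: ELSE → V
sku=H54: price < 140 → D
sku=H68: price < 262 → S
sku=H79: ELSE → V
sku=H80: ELSE → V
sku=H91: ELSE → V
sku=H92: price < 262 → S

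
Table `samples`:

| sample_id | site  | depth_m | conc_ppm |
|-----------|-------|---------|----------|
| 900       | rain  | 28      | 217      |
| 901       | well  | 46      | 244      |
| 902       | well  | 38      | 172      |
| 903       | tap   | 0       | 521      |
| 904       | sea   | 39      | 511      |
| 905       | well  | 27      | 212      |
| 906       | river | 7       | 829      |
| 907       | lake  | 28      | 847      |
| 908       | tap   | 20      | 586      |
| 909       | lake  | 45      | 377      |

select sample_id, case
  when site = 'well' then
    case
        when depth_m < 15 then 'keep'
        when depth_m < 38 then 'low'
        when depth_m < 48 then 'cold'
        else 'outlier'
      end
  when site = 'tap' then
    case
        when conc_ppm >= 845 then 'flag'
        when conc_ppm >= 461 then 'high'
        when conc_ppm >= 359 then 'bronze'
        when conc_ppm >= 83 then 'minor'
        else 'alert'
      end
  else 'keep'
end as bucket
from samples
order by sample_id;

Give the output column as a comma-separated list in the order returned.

sample_id=900: site='rain' → outer ELSE → keep
sample_id=901: site='well' → inner[depth_m < 48] → cold
sample_id=902: site='well' → inner[depth_m < 48] → cold
sample_id=903: site='tap' → inner[conc_ppm >= 461] → high
sample_id=904: site='sea' → outer ELSE → keep
sample_id=905: site='well' → inner[depth_m < 38] → low
sample_id=906: site='river' → outer ELSE → keep
sample_id=907: site='lake' → outer ELSE → keep
sample_id=908: site='tap' → inner[conc_ppm >= 461] → high
sample_id=909: site='lake' → outer ELSE → keep

keep, cold, cold, high, keep, low, keep, keep, high, keep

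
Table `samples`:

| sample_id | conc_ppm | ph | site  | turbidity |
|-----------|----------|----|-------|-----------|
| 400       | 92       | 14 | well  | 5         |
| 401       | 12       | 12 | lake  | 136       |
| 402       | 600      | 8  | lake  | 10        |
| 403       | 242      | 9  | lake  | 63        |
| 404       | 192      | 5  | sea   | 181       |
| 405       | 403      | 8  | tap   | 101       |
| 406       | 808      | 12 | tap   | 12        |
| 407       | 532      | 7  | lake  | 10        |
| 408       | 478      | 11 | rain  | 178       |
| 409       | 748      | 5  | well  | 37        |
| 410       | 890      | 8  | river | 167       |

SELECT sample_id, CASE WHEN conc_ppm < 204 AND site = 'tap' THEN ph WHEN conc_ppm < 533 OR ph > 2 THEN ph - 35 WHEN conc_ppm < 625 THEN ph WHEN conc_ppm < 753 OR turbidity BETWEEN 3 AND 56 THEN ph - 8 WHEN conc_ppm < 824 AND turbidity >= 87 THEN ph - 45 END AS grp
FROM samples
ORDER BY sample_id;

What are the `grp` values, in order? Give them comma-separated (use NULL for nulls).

-21, -23, -27, -26, -30, -27, -23, -28, -24, -30, -27

sample_id=400: conc_ppm < 533 OR ph > 2 → -21
sample_id=401: conc_ppm < 533 OR ph > 2 → -23
sample_id=402: conc_ppm < 533 OR ph > 2 → -27
sample_id=403: conc_ppm < 533 OR ph > 2 → -26
sample_id=404: conc_ppm < 533 OR ph > 2 → -30
sample_id=405: conc_ppm < 533 OR ph > 2 → -27
sample_id=406: conc_ppm < 533 OR ph > 2 → -23
sample_id=407: conc_ppm < 533 OR ph > 2 → -28
sample_id=408: conc_ppm < 533 OR ph > 2 → -24
sample_id=409: conc_ppm < 533 OR ph > 2 → -30
sample_id=410: conc_ppm < 533 OR ph > 2 → -27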